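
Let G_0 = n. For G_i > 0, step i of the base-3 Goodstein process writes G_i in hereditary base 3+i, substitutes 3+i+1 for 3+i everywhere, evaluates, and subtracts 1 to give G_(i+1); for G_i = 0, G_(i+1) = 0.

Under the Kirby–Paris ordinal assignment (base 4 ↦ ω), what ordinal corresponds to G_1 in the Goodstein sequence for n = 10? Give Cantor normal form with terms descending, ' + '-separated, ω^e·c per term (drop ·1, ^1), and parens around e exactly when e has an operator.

ω^2

10 —HB3→ 3^2 + 1 —bump→ 4^2 + 1 = 17 —(−1)→ 16
16 —HB4→ 4^2 —bump→ 5^2 = 25 —(−1)→ 24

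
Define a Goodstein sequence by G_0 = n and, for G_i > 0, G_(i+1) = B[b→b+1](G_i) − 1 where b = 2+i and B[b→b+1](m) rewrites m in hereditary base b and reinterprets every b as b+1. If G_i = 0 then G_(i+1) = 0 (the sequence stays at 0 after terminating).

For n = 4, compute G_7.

step 0: 4 = 2^2; sub 3 for 2: 3^3; = 27; G_1 = 27−1 = 26
step 1: 26 = 2·3^2 + 2·3 + 2; sub 4 for 3: 2·4^2 + 2·4 + 2; = 42; G_2 = 42−1 = 41
step 2: 41 = 2·4^2 + 2·4 + 1; sub 5 for 4: 2·5^2 + 2·5 + 1; = 61; G_3 = 61−1 = 60
step 3: 60 = 2·5^2 + 2·5; sub 6 for 5: 2·6^2 + 2·6; = 84; G_4 = 84−1 = 83
step 4: 83 = 2·6^2 + 6 + 5; sub 7 for 6: 2·7^2 + 7 + 5; = 110; G_5 = 110−1 = 109
step 5: 109 = 2·7^2 + 7 + 4; sub 8 for 7: 2·8^2 + 8 + 4; = 140; G_6 = 140−1 = 139
step 6: 139 = 2·8^2 + 8 + 3; sub 9 for 8: 2·9^2 + 9 + 3; = 174; G_7 = 174−1 = 173
step 7: 173 = 2·9^2 + 9 + 2; sub 10 for 9: 2·10^2 + 10 + 2; = 212; G_8 = 212−1 = 211

173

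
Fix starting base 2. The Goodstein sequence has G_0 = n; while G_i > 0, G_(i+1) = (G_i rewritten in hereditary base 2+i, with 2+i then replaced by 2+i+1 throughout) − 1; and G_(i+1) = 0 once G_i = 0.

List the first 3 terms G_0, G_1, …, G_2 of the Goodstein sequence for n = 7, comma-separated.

7, 30, 259

(0) 7|_2 = 2^2 + 2 + 1 ↦ 3^3 + 3 + 1|_3 = 31 ⇒ 30
(1) 30|_3 = 3^3 + 3 ↦ 4^4 + 4|_4 = 260 ⇒ 259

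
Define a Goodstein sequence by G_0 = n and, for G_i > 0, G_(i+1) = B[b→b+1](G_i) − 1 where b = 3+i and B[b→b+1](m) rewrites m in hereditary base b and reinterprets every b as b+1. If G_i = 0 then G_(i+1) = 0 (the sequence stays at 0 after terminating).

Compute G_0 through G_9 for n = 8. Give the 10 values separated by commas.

8 —HB3→ 2·3 + 2 —bump→ 2·4 + 2 = 10 —(−1)→ 9
9 —HB4→ 2·4 + 1 —bump→ 2·5 + 1 = 11 —(−1)→ 10
10 —HB5→ 2·5 —bump→ 2·6 = 12 —(−1)→ 11
11 —HB6→ 6 + 5 —bump→ 7 + 5 = 12 —(−1)→ 11
11 —HB7→ 7 + 4 —bump→ 8 + 4 = 12 —(−1)→ 11
11 —HB8→ 8 + 3 —bump→ 9 + 3 = 12 —(−1)→ 11
11 —HB9→ 9 + 2 —bump→ 10 + 2 = 12 —(−1)→ 11
11 —HB10→ 10 + 1 —bump→ 11 + 1 = 12 —(−1)→ 11
11 —HB11→ 11 —bump→ 12 = 12 —(−1)→ 11

8, 9, 10, 11, 11, 11, 11, 11, 11, 11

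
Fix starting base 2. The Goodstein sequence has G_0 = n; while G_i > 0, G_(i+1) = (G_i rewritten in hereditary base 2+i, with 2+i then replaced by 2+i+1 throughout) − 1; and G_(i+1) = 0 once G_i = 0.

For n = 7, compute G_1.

30

G_0 = 7. HB_2(7) = 2^2 + 2 + 1. Bump = 31. G_1 = 30.
G_1 = 30. HB_3(30) = 3^3 + 3. Bump = 260. G_2 = 259.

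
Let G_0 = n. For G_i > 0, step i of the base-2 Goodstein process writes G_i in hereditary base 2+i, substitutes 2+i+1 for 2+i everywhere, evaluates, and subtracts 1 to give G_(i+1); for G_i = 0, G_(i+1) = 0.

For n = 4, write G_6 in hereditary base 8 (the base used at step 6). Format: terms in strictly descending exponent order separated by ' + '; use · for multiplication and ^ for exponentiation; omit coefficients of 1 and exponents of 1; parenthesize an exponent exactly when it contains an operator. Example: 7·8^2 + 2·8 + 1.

G_0 = 4. HB_2(4) = 2^2. Bump = 27. G_1 = 26.
G_1 = 26. HB_3(26) = 2·3^2 + 2·3 + 2. Bump = 42. G_2 = 41.
G_2 = 41. HB_4(41) = 2·4^2 + 2·4 + 1. Bump = 61. G_3 = 60.
G_3 = 60. HB_5(60) = 2·5^2 + 2·5. Bump = 84. G_4 = 83.
G_4 = 83. HB_6(83) = 2·6^2 + 6 + 5. Bump = 110. G_5 = 109.
G_5 = 109. HB_7(109) = 2·7^2 + 7 + 4. Bump = 140. G_6 = 139.
G_6 = 139. HB_8(139) = 2·8^2 + 8 + 3. Bump = 174. G_7 = 173.

2·8^2 + 8 + 3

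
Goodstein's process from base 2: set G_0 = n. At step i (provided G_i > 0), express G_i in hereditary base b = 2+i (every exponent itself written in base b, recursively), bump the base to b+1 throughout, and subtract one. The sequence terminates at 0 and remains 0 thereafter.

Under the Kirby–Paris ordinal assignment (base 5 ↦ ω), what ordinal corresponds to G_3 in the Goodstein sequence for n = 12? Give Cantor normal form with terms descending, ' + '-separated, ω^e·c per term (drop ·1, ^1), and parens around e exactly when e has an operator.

ω^(ω + 1) + ω^2·2 + ω·2

base 2: 12 = 2^(2 + 1) + 2^2; at 3: 3^(3 + 1) + 3^3 = 108; next = 107
base 3: 107 = 3^(3 + 1) + 2·3^2 + 2·3 + 2; at 4: 4^(4 + 1) + 2·4^2 + 2·4 + 2 = 1066; next = 1065
base 4: 1065 = 4^(4 + 1) + 2·4^2 + 2·4 + 1; at 5: 5^(5 + 1) + 2·5^2 + 2·5 + 1 = 15686; next = 15685
base 5: 15685 = 5^(5 + 1) + 2·5^2 + 2·5; at 6: 6^(6 + 1) + 2·6^2 + 2·6 = 280020; next = 280019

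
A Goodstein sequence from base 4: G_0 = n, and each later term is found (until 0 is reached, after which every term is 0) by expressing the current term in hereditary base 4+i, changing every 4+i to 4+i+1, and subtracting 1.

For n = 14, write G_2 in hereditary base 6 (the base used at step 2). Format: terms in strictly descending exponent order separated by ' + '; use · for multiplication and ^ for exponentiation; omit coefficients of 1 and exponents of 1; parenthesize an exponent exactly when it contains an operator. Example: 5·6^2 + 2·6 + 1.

3·6

step 0: 14 = 3·4 + 2; sub 5 for 4: 3·5 + 2; = 17; G_1 = 17−1 = 16
step 1: 16 = 3·5 + 1; sub 6 for 5: 3·6 + 1; = 19; G_2 = 19−1 = 18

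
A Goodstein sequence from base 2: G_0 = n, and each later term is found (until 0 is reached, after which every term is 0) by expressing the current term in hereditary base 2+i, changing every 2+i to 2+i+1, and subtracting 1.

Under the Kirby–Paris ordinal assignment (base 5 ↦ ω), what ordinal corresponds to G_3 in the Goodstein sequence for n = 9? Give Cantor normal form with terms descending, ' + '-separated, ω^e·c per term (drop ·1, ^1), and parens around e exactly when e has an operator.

i=0: 9 = 2^(2 + 1) + 1 (b=2); 2→3: 3^(3 + 1) + 1 = 82; 82−1 = 81
i=1: 81 = 3^(3 + 1) (b=3); 3→4: 4^(4 + 1) = 1024; 1024−1 = 1023
i=2: 1023 = 3·4^4 + 3·4^3 + 3·4^2 + 3·4 + 3 (b=4); 4→5: 3·5^5 + 3·5^3 + 3·5^2 + 3·5 + 3 = 9843; 9843−1 = 9842
i=3: 9842 = 3·5^5 + 3·5^3 + 3·5^2 + 3·5 + 2 (b=5); 5→6: 3·6^6 + 3·6^3 + 3·6^2 + 3·6 + 2 = 140744; 140744−1 = 140743

ω^ω·3 + ω^3·3 + ω^2·3 + ω·3 + 2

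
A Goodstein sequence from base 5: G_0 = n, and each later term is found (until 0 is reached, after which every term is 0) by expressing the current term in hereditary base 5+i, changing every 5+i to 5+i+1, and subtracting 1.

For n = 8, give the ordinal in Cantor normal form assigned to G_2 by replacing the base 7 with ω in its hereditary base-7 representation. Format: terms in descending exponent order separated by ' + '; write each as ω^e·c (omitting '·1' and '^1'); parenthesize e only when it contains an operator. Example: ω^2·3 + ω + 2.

ω + 1

8 —HB5→ 5 + 3 —bump→ 6 + 3 = 9 —(−1)→ 8
8 —HB6→ 6 + 2 —bump→ 7 + 2 = 9 —(−1)→ 8
8 —HB7→ 7 + 1 —bump→ 8 + 1 = 9 —(−1)→ 8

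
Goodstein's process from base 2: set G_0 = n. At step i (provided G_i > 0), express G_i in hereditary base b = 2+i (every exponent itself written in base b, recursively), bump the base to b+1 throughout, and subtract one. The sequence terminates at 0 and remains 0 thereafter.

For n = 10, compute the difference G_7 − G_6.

[0] 10 ≡ 2^(2 + 1) + 2 (base 2). Lift 3: 84. −1: 83.
[1] 83 ≡ 3^(3 + 1) + 2 (base 3). Lift 4: 1026. −1: 1025.
[2] 1025 ≡ 4^(4 + 1) + 1 (base 4). Lift 5: 15626. −1: 15625.
[3] 15625 ≡ 5^(5 + 1) (base 5). Lift 6: 279936. −1: 279935.
[4] 279935 ≡ 5·6^6 + 5·6^5 + 5·6^4 + 5·6^3 + 5·6^2 + 5·6 + 5 (base 6). Lift 7: 4215755. −1: 4215754.
[5] 4215754 ≡ 5·7^7 + 5·7^5 + 5·7^4 + 5·7^3 + 5·7^2 + 5·7 + 4 (base 7). Lift 8: 84073324. −1: 84073323.
[6] 84073323 ≡ 5·8^8 + 5·8^5 + 5·8^4 + 5·8^3 + 5·8^2 + 5·8 + 3 (base 8). Lift 9: 1937434593. −1: 1937434592.

1853361269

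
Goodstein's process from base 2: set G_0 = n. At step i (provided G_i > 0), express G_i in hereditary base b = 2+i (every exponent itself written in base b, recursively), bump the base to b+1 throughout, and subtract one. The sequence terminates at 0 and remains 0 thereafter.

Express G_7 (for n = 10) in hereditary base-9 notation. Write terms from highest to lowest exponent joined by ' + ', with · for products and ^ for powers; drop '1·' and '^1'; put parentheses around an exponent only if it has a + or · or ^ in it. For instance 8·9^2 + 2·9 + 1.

10 —HB2→ 2^(2 + 1) + 2 —bump→ 3^(3 + 1) + 3 = 84 —(−1)→ 83
83 —HB3→ 3^(3 + 1) + 2 —bump→ 4^(4 + 1) + 2 = 1026 —(−1)→ 1025
1025 —HB4→ 4^(4 + 1) + 1 —bump→ 5^(5 + 1) + 1 = 15626 —(−1)→ 15625
15625 —HB5→ 5^(5 + 1) —bump→ 6^(6 + 1) = 279936 —(−1)→ 279935
279935 —HB6→ 5·6^6 + 5·6^5 + 5·6^4 + 5·6^3 + 5·6^2 + 5·6 + 5 —bump→ 5·7^7 + 5·7^5 + 5·7^4 + 5·7^3 + 5·7^2 + 5·7 + 5 = 4215755 —(−1)→ 4215754
4215754 —HB7→ 5·7^7 + 5·7^5 + 5·7^4 + 5·7^3 + 5·7^2 + 5·7 + 4 —bump→ 5·8^8 + 5·8^5 + 5·8^4 + 5·8^3 + 5·8^2 + 5·8 + 4 = 84073324 —(−1)→ 84073323
84073323 —HB8→ 5·8^8 + 5·8^5 + 5·8^4 + 5·8^3 + 5·8^2 + 5·8 + 3 —bump→ 5·9^9 + 5·9^5 + 5·9^4 + 5·9^3 + 5·9^2 + 5·9 + 3 = 1937434593 —(−1)→ 1937434592

5·9^9 + 5·9^5 + 5·9^4 + 5·9^3 + 5·9^2 + 5·9 + 2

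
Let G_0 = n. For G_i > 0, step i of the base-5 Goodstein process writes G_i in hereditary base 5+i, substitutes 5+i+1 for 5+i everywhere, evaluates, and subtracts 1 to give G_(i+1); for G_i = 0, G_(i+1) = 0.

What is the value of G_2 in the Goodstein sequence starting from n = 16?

(0) 16|_5 = 3·5 + 1 ↦ 3·6 + 1|_6 = 19 ⇒ 18
(1) 18|_6 = 3·6 ↦ 3·7|_7 = 21 ⇒ 20

20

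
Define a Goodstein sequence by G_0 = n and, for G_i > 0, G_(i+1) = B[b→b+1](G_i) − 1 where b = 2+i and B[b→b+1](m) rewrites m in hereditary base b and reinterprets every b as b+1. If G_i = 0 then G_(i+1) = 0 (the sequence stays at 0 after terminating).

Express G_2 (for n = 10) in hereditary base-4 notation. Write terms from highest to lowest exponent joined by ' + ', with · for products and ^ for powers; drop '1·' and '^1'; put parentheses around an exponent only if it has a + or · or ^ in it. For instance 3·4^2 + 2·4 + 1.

4^(4 + 1) + 1

G_0=10  [base 2] 2^(2 + 1) + 2  →[2↦3]→  3^(3 + 1) + 3 = 84  −1 ⇒ G_1=83
G_1=83  [base 3] 3^(3 + 1) + 2  →[3↦4]→  4^(4 + 1) + 2 = 1026  −1 ⇒ G_2=1025
G_2=1025  [base 4] 4^(4 + 1) + 1  →[4↦5]→  5^(5 + 1) + 1 = 15626  −1 ⇒ G_3=15625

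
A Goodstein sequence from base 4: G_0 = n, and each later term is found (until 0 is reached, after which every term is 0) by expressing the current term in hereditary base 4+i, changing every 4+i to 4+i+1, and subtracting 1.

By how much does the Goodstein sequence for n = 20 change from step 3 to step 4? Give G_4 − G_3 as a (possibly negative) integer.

20 —HB4→ 4^2 + 4 —bump→ 5^2 + 5 = 30 —(−1)→ 29
29 —HB5→ 5^2 + 4 —bump→ 6^2 + 4 = 40 —(−1)→ 39
39 —HB6→ 6^2 + 3 —bump→ 7^2 + 3 = 52 —(−1)→ 51
51 —HB7→ 7^2 + 2 —bump→ 8^2 + 2 = 66 —(−1)→ 65

14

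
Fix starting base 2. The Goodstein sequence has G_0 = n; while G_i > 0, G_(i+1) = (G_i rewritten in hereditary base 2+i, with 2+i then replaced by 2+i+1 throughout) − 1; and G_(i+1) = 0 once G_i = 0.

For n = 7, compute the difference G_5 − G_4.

776886

i=0: 7 = 2^2 + 2 + 1 (b=2); 2→3: 3^3 + 3 + 1 = 31; 31−1 = 30
i=1: 30 = 3^3 + 3 (b=3); 3→4: 4^4 + 4 = 260; 260−1 = 259
i=2: 259 = 4^4 + 3 (b=4); 4→5: 5^5 + 3 = 3128; 3128−1 = 3127
i=3: 3127 = 5^5 + 2 (b=5); 5→6: 6^6 + 2 = 46658; 46658−1 = 46657
i=4: 46657 = 6^6 + 1 (b=6); 6→7: 7^7 + 1 = 823544; 823544−1 = 823543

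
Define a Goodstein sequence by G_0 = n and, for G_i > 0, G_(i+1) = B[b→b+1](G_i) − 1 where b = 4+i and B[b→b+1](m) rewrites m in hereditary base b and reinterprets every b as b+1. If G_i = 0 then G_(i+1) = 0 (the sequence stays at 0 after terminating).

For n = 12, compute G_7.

19

step 0: 12 = 3·4; sub 5 for 4: 3·5; = 15; G_1 = 15−1 = 14
step 1: 14 = 2·5 + 4; sub 6 for 5: 2·6 + 4; = 16; G_2 = 16−1 = 15
step 2: 15 = 2·6 + 3; sub 7 for 6: 2·7 + 3; = 17; G_3 = 17−1 = 16
step 3: 16 = 2·7 + 2; sub 8 for 7: 2·8 + 2; = 18; G_4 = 18−1 = 17
step 4: 17 = 2·8 + 1; sub 9 for 8: 2·9 + 1; = 19; G_5 = 19−1 = 18
step 5: 18 = 2·9; sub 10 for 9: 2·10; = 20; G_6 = 20−1 = 19
step 6: 19 = 10 + 9; sub 11 for 10: 11 + 9; = 20; G_7 = 20−1 = 19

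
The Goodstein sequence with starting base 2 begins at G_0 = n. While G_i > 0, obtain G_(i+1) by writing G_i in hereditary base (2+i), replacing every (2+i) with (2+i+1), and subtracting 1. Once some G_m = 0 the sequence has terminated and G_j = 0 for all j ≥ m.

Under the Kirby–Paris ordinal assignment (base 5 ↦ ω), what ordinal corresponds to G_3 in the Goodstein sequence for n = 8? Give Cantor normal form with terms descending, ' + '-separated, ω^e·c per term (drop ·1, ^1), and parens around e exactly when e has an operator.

base 2: 8 = 2^(2 + 1); at 3: 3^(3 + 1) = 81; next = 80
base 3: 80 = 2·3^3 + 2·3^2 + 2·3 + 2; at 4: 2·4^4 + 2·4^2 + 2·4 + 2 = 554; next = 553
base 4: 553 = 2·4^4 + 2·4^2 + 2·4 + 1; at 5: 2·5^5 + 2·5^2 + 2·5 + 1 = 6311; next = 6310
base 5: 6310 = 2·5^5 + 2·5^2 + 2·5; at 6: 2·6^6 + 2·6^2 + 2·6 = 93396; next = 93395

ω^ω·2 + ω^2·2 + ω·2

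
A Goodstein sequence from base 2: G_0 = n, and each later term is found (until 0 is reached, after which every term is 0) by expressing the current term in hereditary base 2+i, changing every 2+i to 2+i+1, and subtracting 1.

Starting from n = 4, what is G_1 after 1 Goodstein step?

26

(0) 4|_2 = 2^2 ↦ 3^3|_3 = 27 ⇒ 26
(1) 26|_3 = 2·3^2 + 2·3 + 2 ↦ 2·4^2 + 2·4 + 2|_4 = 42 ⇒ 41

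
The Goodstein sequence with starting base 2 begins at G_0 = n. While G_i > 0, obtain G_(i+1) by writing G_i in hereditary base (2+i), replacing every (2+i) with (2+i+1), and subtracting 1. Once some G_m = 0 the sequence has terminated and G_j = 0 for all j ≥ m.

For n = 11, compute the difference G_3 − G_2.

step 0: 11 = 2^(2 + 1) + 2 + 1; sub 3 for 2: 3^(3 + 1) + 3 + 1; = 85; G_1 = 85−1 = 84
step 1: 84 = 3^(3 + 1) + 3; sub 4 for 3: 4^(4 + 1) + 4; = 1028; G_2 = 1028−1 = 1027
step 2: 1027 = 4^(4 + 1) + 3; sub 5 for 4: 5^(5 + 1) + 3; = 15628; G_3 = 15628−1 = 15627

14600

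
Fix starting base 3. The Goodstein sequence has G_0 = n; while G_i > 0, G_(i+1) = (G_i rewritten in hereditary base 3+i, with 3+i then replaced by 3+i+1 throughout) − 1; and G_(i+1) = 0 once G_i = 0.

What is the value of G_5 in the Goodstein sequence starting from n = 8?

8 —HB3→ 2·3 + 2 —bump→ 2·4 + 2 = 10 —(−1)→ 9
9 —HB4→ 2·4 + 1 —bump→ 2·5 + 1 = 11 —(−1)→ 10
10 —HB5→ 2·5 —bump→ 2·6 = 12 —(−1)→ 11
11 —HB6→ 6 + 5 —bump→ 7 + 5 = 12 —(−1)→ 11
11 —HB7→ 7 + 4 —bump→ 8 + 4 = 12 —(−1)→ 11

11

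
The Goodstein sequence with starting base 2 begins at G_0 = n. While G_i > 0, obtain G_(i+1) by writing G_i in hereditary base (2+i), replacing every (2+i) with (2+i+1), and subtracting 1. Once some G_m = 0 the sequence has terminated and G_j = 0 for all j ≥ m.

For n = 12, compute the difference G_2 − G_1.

958

(0) 12|_2 = 2^(2 + 1) + 2^2 ↦ 3^(3 + 1) + 3^3|_3 = 108 ⇒ 107
(1) 107|_3 = 3^(3 + 1) + 2·3^2 + 2·3 + 2 ↦ 4^(4 + 1) + 2·4^2 + 2·4 + 2|_4 = 1066 ⇒ 1065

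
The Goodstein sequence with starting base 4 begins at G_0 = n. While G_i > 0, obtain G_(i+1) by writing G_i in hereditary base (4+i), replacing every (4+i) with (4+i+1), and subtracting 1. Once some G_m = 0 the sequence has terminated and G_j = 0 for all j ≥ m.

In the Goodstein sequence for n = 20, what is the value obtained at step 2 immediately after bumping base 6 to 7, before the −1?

52

base 4: 20 = 4^2 + 4; at 5: 5^2 + 5 = 30; next = 29
base 5: 29 = 5^2 + 4; at 6: 6^2 + 4 = 40; next = 39
base 6: 39 = 6^2 + 3; at 7: 7^2 + 3 = 52; next = 51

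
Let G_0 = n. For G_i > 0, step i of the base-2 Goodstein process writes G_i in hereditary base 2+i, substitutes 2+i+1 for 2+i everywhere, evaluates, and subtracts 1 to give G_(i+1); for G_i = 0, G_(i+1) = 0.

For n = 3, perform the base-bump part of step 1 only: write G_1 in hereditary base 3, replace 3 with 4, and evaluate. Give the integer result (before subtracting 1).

i=0: 3 = 2 + 1 (b=2); 2→3: 3 + 1 = 4; 4−1 = 3
i=1: 3 = 3 (b=3); 3→4: 4 = 4; 4−1 = 3

4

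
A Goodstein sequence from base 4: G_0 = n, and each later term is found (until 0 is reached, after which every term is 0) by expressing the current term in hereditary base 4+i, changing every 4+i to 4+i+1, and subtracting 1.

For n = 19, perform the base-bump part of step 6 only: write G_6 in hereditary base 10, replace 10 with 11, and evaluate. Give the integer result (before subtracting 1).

base 4: 19 = 4^2 + 3; at 5: 5^2 + 3 = 28; next = 27
base 5: 27 = 5^2 + 2; at 6: 6^2 + 2 = 38; next = 37
base 6: 37 = 6^2 + 1; at 7: 7^2 + 1 = 50; next = 49
base 7: 49 = 7^2; at 8: 8^2 = 64; next = 63
base 8: 63 = 7·8 + 7; at 9: 7·9 + 7 = 70; next = 69
base 9: 69 = 7·9 + 6; at 10: 7·10 + 6 = 76; next = 75

82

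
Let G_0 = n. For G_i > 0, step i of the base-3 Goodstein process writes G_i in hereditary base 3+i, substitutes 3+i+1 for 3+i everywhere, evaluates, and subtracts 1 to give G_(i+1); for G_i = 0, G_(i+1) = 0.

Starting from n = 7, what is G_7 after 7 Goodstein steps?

7 —HB3→ 2·3 + 1 —bump→ 2·4 + 1 = 9 —(−1)→ 8
8 —HB4→ 2·4 —bump→ 2·5 = 10 —(−1)→ 9
9 —HB5→ 5 + 4 —bump→ 6 + 4 = 10 —(−1)→ 9
9 —HB6→ 6 + 3 —bump→ 7 + 3 = 10 —(−1)→ 9
9 —HB7→ 7 + 2 —bump→ 8 + 2 = 10 —(−1)→ 9
9 —HB8→ 8 + 1 —bump→ 9 + 1 = 10 —(−1)→ 9
9 —HB9→ 9 —bump→ 10 = 10 —(−1)→ 9
9 —HB10→ 9 —bump→ 9 = 9 —(−1)→ 8

9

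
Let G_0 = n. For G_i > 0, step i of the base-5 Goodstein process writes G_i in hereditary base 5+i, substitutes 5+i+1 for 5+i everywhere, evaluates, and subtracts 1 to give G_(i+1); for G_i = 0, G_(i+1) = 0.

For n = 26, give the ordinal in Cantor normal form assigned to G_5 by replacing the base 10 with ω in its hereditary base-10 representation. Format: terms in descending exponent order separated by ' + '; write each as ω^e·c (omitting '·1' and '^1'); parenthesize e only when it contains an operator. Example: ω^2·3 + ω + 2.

base 5: 26 = 5^2 + 1; at 6: 6^2 + 1 = 37; next = 36
base 6: 36 = 6^2; at 7: 7^2 = 49; next = 48
base 7: 48 = 6·7 + 6; at 8: 6·8 + 6 = 54; next = 53
base 8: 53 = 6·8 + 5; at 9: 6·9 + 5 = 59; next = 58
base 9: 58 = 6·9 + 4; at 10: 6·10 + 4 = 64; next = 63
base 10: 63 = 6·10 + 3; at 11: 6·11 + 3 = 69; next = 68

ω·6 + 3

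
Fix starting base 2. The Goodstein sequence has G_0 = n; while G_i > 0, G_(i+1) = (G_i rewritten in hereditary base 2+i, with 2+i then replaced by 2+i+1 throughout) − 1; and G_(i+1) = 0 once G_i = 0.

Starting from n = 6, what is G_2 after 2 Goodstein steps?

257

[0] 6 ≡ 2^2 + 2 (base 2). Lift 3: 30. −1: 29.
[1] 29 ≡ 3^3 + 2 (base 3). Lift 4: 258. −1: 257.
[2] 257 ≡ 4^4 + 1 (base 4). Lift 5: 3126. −1: 3125.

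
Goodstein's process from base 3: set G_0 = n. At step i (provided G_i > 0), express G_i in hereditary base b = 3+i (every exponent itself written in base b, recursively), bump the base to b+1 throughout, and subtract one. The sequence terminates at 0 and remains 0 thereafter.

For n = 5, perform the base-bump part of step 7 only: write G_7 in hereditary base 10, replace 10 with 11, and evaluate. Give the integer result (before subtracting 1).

1

5 —HB3→ 3 + 2 —bump→ 4 + 2 = 6 —(−1)→ 5
5 —HB4→ 4 + 1 —bump→ 5 + 1 = 6 —(−1)→ 5
5 —HB5→ 5 —bump→ 6 = 6 —(−1)→ 5
5 —HB6→ 5 —bump→ 5 = 5 —(−1)→ 4
4 —HB7→ 4 —bump→ 4 = 4 —(−1)→ 3
3 —HB8→ 3 —bump→ 3 = 3 —(−1)→ 2
2 —HB9→ 2 —bump→ 2 = 2 —(−1)→ 1
1 —HB10→ 1 —bump→ 1 = 1 —(−1)→ 0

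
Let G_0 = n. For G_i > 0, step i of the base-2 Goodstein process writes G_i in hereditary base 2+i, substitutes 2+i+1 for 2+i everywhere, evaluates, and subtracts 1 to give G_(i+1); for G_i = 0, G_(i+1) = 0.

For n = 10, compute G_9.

base 2: 10 = 2^(2 + 1) + 2; at 3: 3^(3 + 1) + 3 = 84; next = 83
base 3: 83 = 3^(3 + 1) + 2; at 4: 4^(4 + 1) + 2 = 1026; next = 1025
base 4: 1025 = 4^(4 + 1) + 1; at 5: 5^(5 + 1) + 1 = 15626; next = 15625
base 5: 15625 = 5^(5 + 1); at 6: 6^(6 + 1) = 279936; next = 279935
base 6: 279935 = 5·6^6 + 5·6^5 + 5·6^4 + 5·6^3 + 5·6^2 + 5·6 + 5; at 7: 5·7^7 + 5·7^5 + 5·7^4 + 5·7^3 + 5·7^2 + 5·7 + 5 = 4215755; next = 4215754
base 7: 4215754 = 5·7^7 + 5·7^5 + 5·7^4 + 5·7^3 + 5·7^2 + 5·7 + 4; at 8: 5·8^8 + 5·8^5 + 5·8^4 + 5·8^3 + 5·8^2 + 5·8 + 4 = 84073324; next = 84073323
base 8: 84073323 = 5·8^8 + 5·8^5 + 5·8^4 + 5·8^3 + 5·8^2 + 5·8 + 3; at 9: 5·9^9 + 5·9^5 + 5·9^4 + 5·9^3 + 5·9^2 + 5·9 + 3 = 1937434593; next = 1937434592
base 9: 1937434592 = 5·9^9 + 5·9^5 + 5·9^4 + 5·9^3 + 5·9^2 + 5·9 + 2; at 10: 5·10^10 + 5·10^5 + 5·10^4 + 5·10^3 + 5·10^2 + 5·10 + 2 = 50000555552; next = 50000555551
base 10: 50000555551 = 5·10^10 + 5·10^5 + 5·10^4 + 5·10^3 + 5·10^2 + 5·10 + 1; at 11: 5·11^11 + 5·11^5 + 5·11^4 + 5·11^3 + 5·11^2 + 5·11 + 1 = 1426559238831; next = 1426559238830

1426559238830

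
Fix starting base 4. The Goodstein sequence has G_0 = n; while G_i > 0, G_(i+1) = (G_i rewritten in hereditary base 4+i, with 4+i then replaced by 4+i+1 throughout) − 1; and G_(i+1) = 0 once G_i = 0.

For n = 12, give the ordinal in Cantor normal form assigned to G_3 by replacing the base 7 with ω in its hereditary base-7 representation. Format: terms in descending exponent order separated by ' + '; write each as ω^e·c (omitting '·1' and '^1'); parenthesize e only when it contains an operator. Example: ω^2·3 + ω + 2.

[0] 12 ≡ 3·4 (base 4). Lift 5: 15. −1: 14.
[1] 14 ≡ 2·5 + 4 (base 5). Lift 6: 16. −1: 15.
[2] 15 ≡ 2·6 + 3 (base 6). Lift 7: 17. −1: 16.
[3] 16 ≡ 2·7 + 2 (base 7). Lift 8: 18. −1: 17.

ω·2 + 2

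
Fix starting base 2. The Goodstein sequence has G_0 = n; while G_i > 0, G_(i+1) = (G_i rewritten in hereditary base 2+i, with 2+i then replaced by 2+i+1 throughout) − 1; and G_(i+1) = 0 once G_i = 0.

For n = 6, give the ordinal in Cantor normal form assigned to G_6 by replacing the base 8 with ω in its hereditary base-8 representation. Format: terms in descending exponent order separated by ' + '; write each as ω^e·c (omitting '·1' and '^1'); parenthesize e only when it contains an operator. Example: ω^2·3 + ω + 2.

i=0: 6 = 2^2 + 2 (b=2); 2→3: 3^3 + 3 = 30; 30−1 = 29
i=1: 29 = 3^3 + 2 (b=3); 3→4: 4^4 + 2 = 258; 258−1 = 257
i=2: 257 = 4^4 + 1 (b=4); 4→5: 5^5 + 1 = 3126; 3126−1 = 3125
i=3: 3125 = 5^5 (b=5); 5→6: 6^6 = 46656; 46656−1 = 46655
i=4: 46655 = 5·6^5 + 5·6^4 + 5·6^3 + 5·6^2 + 5·6 + 5 (b=6); 6→7: 5·7^5 + 5·7^4 + 5·7^3 + 5·7^2 + 5·7 + 5 = 98040; 98040−1 = 98039
i=5: 98039 = 5·7^5 + 5·7^4 + 5·7^3 + 5·7^2 + 5·7 + 4 (b=7); 7→8: 5·8^5 + 5·8^4 + 5·8^3 + 5·8^2 + 5·8 + 4 = 187244; 187244−1 = 187243

ω^5·5 + ω^4·5 + ω^3·5 + ω^2·5 + ω·5 + 3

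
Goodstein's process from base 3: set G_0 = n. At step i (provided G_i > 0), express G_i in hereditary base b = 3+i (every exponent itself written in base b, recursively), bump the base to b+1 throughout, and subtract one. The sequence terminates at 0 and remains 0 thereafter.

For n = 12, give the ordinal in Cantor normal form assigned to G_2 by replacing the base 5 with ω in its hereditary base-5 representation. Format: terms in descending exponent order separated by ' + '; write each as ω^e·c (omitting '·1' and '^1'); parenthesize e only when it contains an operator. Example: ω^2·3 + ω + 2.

ω^2 + 2

[0] 12 ≡ 3^2 + 3 (base 3). Lift 4: 20. −1: 19.
[1] 19 ≡ 4^2 + 3 (base 4). Lift 5: 28. −1: 27.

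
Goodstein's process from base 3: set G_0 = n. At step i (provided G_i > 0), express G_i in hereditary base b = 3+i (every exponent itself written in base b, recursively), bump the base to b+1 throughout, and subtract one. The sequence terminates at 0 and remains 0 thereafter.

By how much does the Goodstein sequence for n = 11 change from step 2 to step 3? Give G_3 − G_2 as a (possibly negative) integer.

i=0: 11 = 3^2 + 2 (b=3); 3→4: 4^2 + 2 = 18; 18−1 = 17
i=1: 17 = 4^2 + 1 (b=4); 4→5: 5^2 + 1 = 26; 26−1 = 25
i=2: 25 = 5^2 (b=5); 5→6: 6^2 = 36; 36−1 = 35

10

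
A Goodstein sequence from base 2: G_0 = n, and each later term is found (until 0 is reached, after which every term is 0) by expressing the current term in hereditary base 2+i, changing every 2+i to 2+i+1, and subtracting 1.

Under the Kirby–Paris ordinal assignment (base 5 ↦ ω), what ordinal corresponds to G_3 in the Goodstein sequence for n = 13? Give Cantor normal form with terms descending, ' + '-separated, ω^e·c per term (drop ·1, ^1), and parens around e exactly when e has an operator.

ω^(ω + 1) + ω^3·3 + ω^2·3 + ω·3 + 2

G_0 = 13. HB_2(13) = 2^(2 + 1) + 2^2 + 1. Bump = 109. G_1 = 108.
G_1 = 108. HB_3(108) = 3^(3 + 1) + 3^3. Bump = 1280. G_2 = 1279.
G_2 = 1279. HB_4(1279) = 4^(4 + 1) + 3·4^3 + 3·4^2 + 3·4 + 3. Bump = 16093. G_3 = 16092.
G_3 = 16092. HB_5(16092) = 5^(5 + 1) + 3·5^3 + 3·5^2 + 3·5 + 2. Bump = 280712. G_4 = 280711.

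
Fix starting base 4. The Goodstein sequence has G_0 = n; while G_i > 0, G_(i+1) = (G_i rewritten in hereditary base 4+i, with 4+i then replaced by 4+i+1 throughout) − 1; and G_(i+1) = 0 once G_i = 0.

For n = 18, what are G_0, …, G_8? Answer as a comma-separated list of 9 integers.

(0) 18|_4 = 4^2 + 2 ↦ 5^2 + 2|_5 = 27 ⇒ 26
(1) 26|_5 = 5^2 + 1 ↦ 6^2 + 1|_6 = 37 ⇒ 36
(2) 36|_6 = 6^2 ↦ 7^2|_7 = 49 ⇒ 48
(3) 48|_7 = 6·7 + 6 ↦ 6·8 + 6|_8 = 54 ⇒ 53
(4) 53|_8 = 6·8 + 5 ↦ 6·9 + 5|_9 = 59 ⇒ 58
(5) 58|_9 = 6·9 + 4 ↦ 6·10 + 4|_10 = 64 ⇒ 63
(6) 63|_10 = 6·10 + 3 ↦ 6·11 + 3|_11 = 69 ⇒ 68
(7) 68|_11 = 6·11 + 2 ↦ 6·12 + 2|_12 = 74 ⇒ 73

18, 26, 36, 48, 53, 58, 63, 68, 73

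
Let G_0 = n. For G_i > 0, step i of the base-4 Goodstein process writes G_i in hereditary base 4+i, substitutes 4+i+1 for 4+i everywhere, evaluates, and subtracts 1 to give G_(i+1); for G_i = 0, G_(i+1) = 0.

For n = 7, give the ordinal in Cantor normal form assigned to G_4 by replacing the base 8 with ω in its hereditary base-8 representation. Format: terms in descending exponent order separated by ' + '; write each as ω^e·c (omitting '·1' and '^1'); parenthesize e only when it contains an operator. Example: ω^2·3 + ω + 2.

7

step 0: 7 = 4 + 3; sub 5 for 4: 5 + 3; = 8; G_1 = 8−1 = 7
step 1: 7 = 5 + 2; sub 6 for 5: 6 + 2; = 8; G_2 = 8−1 = 7
step 2: 7 = 6 + 1; sub 7 for 6: 7 + 1; = 8; G_3 = 8−1 = 7
step 3: 7 = 7; sub 8 for 7: 8; = 8; G_4 = 8−1 = 7
step 4: 7 = 7; sub 9 for 8: 7; = 7; G_5 = 7−1 = 6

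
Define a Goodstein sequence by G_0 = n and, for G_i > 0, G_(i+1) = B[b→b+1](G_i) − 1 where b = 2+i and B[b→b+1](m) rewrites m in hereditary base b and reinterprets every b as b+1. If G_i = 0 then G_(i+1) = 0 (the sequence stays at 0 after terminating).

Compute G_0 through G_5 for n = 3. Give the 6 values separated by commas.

G_0=3  [base 2] 2 + 1  →[2↦3]→  3 + 1 = 4  −1 ⇒ G_1=3
G_1=3  [base 3] 3  →[3↦4]→  4 = 4  −1 ⇒ G_2=3
G_2=3  [base 4] 3  →[4↦5]→  3 = 3  −1 ⇒ G_3=2
G_3=2  [base 5] 2  →[5↦6]→  2 = 2  −1 ⇒ G_4=1
G_4=1  [base 6] 1  →[6↦7]→  1 = 1  −1 ⇒ G_5=0

3, 3, 3, 2, 1, 0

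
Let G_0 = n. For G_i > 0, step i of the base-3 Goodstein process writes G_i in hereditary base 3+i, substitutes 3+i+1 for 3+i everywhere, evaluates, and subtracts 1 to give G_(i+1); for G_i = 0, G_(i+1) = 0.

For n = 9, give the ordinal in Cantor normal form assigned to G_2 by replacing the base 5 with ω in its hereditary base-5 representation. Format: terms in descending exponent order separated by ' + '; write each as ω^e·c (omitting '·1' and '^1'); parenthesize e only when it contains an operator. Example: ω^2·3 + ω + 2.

G_0 = 9. HB_3(9) = 3^2. Bump = 16. G_1 = 15.
G_1 = 15. HB_4(15) = 3·4 + 3. Bump = 18. G_2 = 17.
G_2 = 17. HB_5(17) = 3·5 + 2. Bump = 20. G_3 = 19.

ω·3 + 2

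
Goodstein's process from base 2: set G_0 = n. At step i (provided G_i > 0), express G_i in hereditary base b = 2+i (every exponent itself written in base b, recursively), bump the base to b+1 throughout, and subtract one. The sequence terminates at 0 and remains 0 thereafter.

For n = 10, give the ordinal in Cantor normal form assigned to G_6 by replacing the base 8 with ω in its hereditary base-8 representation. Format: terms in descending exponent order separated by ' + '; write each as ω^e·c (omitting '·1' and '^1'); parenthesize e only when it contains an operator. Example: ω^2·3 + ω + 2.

(0) 10|_2 = 2^(2 + 1) + 2 ↦ 3^(3 + 1) + 3|_3 = 84 ⇒ 83
(1) 83|_3 = 3^(3 + 1) + 2 ↦ 4^(4 + 1) + 2|_4 = 1026 ⇒ 1025
(2) 1025|_4 = 4^(4 + 1) + 1 ↦ 5^(5 + 1) + 1|_5 = 15626 ⇒ 15625
(3) 15625|_5 = 5^(5 + 1) ↦ 6^(6 + 1)|_6 = 279936 ⇒ 279935
(4) 279935|_6 = 5·6^6 + 5·6^5 + 5·6^4 + 5·6^3 + 5·6^2 + 5·6 + 5 ↦ 5·7^7 + 5·7^5 + 5·7^4 + 5·7^3 + 5·7^2 + 5·7 + 5|_7 = 4215755 ⇒ 4215754
(5) 4215754|_7 = 5·7^7 + 5·7^5 + 5·7^4 + 5·7^3 + 5·7^2 + 5·7 + 4 ↦ 5·8^8 + 5·8^5 + 5·8^4 + 5·8^3 + 5·8^2 + 5·8 + 4|_8 = 84073324 ⇒ 84073323
(6) 84073323|_8 = 5·8^8 + 5·8^5 + 5·8^4 + 5·8^3 + 5·8^2 + 5·8 + 3 ↦ 5·9^9 + 5·9^5 + 5·9^4 + 5·9^3 + 5·9^2 + 5·9 + 3|_9 = 1937434593 ⇒ 1937434592

ω^ω·5 + ω^5·5 + ω^4·5 + ω^3·5 + ω^2·5 + ω·5 + 3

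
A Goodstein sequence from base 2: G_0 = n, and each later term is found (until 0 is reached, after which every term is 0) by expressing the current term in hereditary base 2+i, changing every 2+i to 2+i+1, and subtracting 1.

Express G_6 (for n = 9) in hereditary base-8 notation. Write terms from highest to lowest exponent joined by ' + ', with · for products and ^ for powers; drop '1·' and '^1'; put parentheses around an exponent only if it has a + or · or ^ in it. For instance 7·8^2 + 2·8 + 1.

9 —HB2→ 2^(2 + 1) + 1 —bump→ 3^(3 + 1) + 1 = 82 —(−1)→ 81
81 —HB3→ 3^(3 + 1) —bump→ 4^(4 + 1) = 1024 —(−1)→ 1023
1023 —HB4→ 3·4^4 + 3·4^3 + 3·4^2 + 3·4 + 3 —bump→ 3·5^5 + 3·5^3 + 3·5^2 + 3·5 + 3 = 9843 —(−1)→ 9842
9842 —HB5→ 3·5^5 + 3·5^3 + 3·5^2 + 3·5 + 2 —bump→ 3·6^6 + 3·6^3 + 3·6^2 + 3·6 + 2 = 140744 —(−1)→ 140743
140743 —HB6→ 3·6^6 + 3·6^3 + 3·6^2 + 3·6 + 1 —bump→ 3·7^7 + 3·7^3 + 3·7^2 + 3·7 + 1 = 2471827 —(−1)→ 2471826
2471826 —HB7→ 3·7^7 + 3·7^3 + 3·7^2 + 3·7 —bump→ 3·8^8 + 3·8^3 + 3·8^2 + 3·8 = 50333400 —(−1)→ 50333399
50333399 —HB8→ 3·8^8 + 3·8^3 + 3·8^2 + 2·8 + 7 —bump→ 3·9^9 + 3·9^3 + 3·9^2 + 2·9 + 7 = 1162263922 —(−1)→ 1162263921

3·8^8 + 3·8^3 + 3·8^2 + 2·8 + 7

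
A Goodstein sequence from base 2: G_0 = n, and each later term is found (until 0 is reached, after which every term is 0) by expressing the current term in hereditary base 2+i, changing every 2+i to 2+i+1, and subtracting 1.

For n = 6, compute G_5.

98039

6 —HB2→ 2^2 + 2 —bump→ 3^3 + 3 = 30 —(−1)→ 29
29 —HB3→ 3^3 + 2 —bump→ 4^4 + 2 = 258 —(−1)→ 257
257 —HB4→ 4^4 + 1 —bump→ 5^5 + 1 = 3126 —(−1)→ 3125
3125 —HB5→ 5^5 —bump→ 6^6 = 46656 —(−1)→ 46655
46655 —HB6→ 5·6^5 + 5·6^4 + 5·6^3 + 5·6^2 + 5·6 + 5 —bump→ 5·7^5 + 5·7^4 + 5·7^3 + 5·7^2 + 5·7 + 5 = 98040 —(−1)→ 98039
98039 —HB7→ 5·7^5 + 5·7^4 + 5·7^3 + 5·7^2 + 5·7 + 4 —bump→ 5·8^5 + 5·8^4 + 5·8^3 + 5·8^2 + 5·8 + 4 = 187244 —(−1)→ 187243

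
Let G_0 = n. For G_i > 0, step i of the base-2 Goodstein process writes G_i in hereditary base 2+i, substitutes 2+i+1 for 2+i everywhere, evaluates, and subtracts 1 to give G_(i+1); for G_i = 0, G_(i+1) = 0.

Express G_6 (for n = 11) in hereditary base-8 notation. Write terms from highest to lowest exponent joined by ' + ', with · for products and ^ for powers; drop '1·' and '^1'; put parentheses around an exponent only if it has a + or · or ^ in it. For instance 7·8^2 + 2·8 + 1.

step 0: 11 = 2^(2 + 1) + 2 + 1; sub 3 for 2: 3^(3 + 1) + 3 + 1; = 85; G_1 = 85−1 = 84
step 1: 84 = 3^(3 + 1) + 3; sub 4 for 3: 4^(4 + 1) + 4; = 1028; G_2 = 1028−1 = 1027
step 2: 1027 = 4^(4 + 1) + 3; sub 5 for 4: 5^(5 + 1) + 3; = 15628; G_3 = 15628−1 = 15627
step 3: 15627 = 5^(5 + 1) + 2; sub 6 for 5: 6^(6 + 1) + 2; = 279938; G_4 = 279938−1 = 279937
step 4: 279937 = 6^(6 + 1) + 1; sub 7 for 6: 7^(7 + 1) + 1; = 5764802; G_5 = 5764802−1 = 5764801
step 5: 5764801 = 7^(7 + 1); sub 8 for 7: 8^(8 + 1); = 134217728; G_6 = 134217728−1 = 134217727

7·8^8 + 7·8^7 + 7·8^6 + 7·8^5 + 7·8^4 + 7·8^3 + 7·8^2 + 7·8 + 7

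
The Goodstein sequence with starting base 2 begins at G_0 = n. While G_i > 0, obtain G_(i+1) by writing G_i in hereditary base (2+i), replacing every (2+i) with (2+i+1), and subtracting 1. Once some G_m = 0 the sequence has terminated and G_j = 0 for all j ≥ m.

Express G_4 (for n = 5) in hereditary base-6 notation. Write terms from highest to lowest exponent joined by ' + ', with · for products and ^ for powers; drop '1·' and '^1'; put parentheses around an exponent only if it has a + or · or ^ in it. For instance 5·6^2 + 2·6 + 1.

(0) 5|_2 = 2^2 + 1 ↦ 3^3 + 1|_3 = 28 ⇒ 27
(1) 27|_3 = 3^3 ↦ 4^4|_4 = 256 ⇒ 255
(2) 255|_4 = 3·4^3 + 3·4^2 + 3·4 + 3 ↦ 3·5^3 + 3·5^2 + 3·5 + 3|_5 = 468 ⇒ 467
(3) 467|_5 = 3·5^3 + 3·5^2 + 3·5 + 2 ↦ 3·6^3 + 3·6^2 + 3·6 + 2|_6 = 776 ⇒ 775
(4) 775|_6 = 3·6^3 + 3·6^2 + 3·6 + 1 ↦ 3·7^3 + 3·7^2 + 3·7 + 1|_7 = 1198 ⇒ 1197

3·6^3 + 3·6^2 + 3·6 + 1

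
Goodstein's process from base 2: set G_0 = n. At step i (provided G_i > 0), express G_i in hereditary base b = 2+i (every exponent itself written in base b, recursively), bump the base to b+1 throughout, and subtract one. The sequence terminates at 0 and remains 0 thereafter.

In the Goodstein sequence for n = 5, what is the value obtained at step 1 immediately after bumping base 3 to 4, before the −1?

[0] 5 ≡ 2^2 + 1 (base 2). Lift 3: 28. −1: 27.
[1] 27 ≡ 3^3 (base 3). Lift 4: 256. −1: 255.

256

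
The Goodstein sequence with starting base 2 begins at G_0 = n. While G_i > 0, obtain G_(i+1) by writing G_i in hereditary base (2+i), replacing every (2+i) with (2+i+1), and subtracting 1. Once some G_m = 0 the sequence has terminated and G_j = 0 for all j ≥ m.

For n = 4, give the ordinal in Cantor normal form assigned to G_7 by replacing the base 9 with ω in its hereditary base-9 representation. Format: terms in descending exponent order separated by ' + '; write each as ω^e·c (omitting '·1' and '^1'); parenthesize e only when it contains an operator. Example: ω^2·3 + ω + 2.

base 2: 4 = 2^2; at 3: 3^3 = 27; next = 26
base 3: 26 = 2·3^2 + 2·3 + 2; at 4: 2·4^2 + 2·4 + 2 = 42; next = 41
base 4: 41 = 2·4^2 + 2·4 + 1; at 5: 2·5^2 + 2·5 + 1 = 61; next = 60
base 5: 60 = 2·5^2 + 2·5; at 6: 2·6^2 + 2·6 = 84; next = 83
base 6: 83 = 2·6^2 + 6 + 5; at 7: 2·7^2 + 7 + 5 = 110; next = 109
base 7: 109 = 2·7^2 + 7 + 4; at 8: 2·8^2 + 8 + 4 = 140; next = 139
base 8: 139 = 2·8^2 + 8 + 3; at 9: 2·9^2 + 9 + 3 = 174; next = 173
base 9: 173 = 2·9^2 + 9 + 2; at 10: 2·10^2 + 10 + 2 = 212; next = 211

ω^2·2 + ω + 2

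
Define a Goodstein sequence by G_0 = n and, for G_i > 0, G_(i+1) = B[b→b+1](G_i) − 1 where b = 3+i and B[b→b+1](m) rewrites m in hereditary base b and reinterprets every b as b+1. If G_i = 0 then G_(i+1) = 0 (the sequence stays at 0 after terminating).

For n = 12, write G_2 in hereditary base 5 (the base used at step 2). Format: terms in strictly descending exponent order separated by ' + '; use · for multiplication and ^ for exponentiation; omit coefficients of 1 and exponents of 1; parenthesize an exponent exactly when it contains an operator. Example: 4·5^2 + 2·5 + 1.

(0) 12|_3 = 3^2 + 3 ↦ 4^2 + 4|_4 = 20 ⇒ 19
(1) 19|_4 = 4^2 + 3 ↦ 5^2 + 3|_5 = 28 ⇒ 27
(2) 27|_5 = 5^2 + 2 ↦ 6^2 + 2|_6 = 38 ⇒ 37

5^2 + 2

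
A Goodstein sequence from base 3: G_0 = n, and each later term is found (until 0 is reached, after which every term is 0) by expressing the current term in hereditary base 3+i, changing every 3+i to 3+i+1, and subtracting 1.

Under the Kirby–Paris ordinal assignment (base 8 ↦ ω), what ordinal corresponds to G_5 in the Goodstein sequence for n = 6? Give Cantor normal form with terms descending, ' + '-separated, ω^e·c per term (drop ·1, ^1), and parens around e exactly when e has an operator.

step 0: 6 = 2·3; sub 4 for 3: 2·4; = 8; G_1 = 8−1 = 7
step 1: 7 = 4 + 3; sub 5 for 4: 5 + 3; = 8; G_2 = 8−1 = 7
step 2: 7 = 5 + 2; sub 6 for 5: 6 + 2; = 8; G_3 = 8−1 = 7
step 3: 7 = 6 + 1; sub 7 for 6: 7 + 1; = 8; G_4 = 8−1 = 7
step 4: 7 = 7; sub 8 for 7: 8; = 8; G_5 = 8−1 = 7
step 5: 7 = 7; sub 9 for 8: 7; = 7; G_6 = 7−1 = 6

7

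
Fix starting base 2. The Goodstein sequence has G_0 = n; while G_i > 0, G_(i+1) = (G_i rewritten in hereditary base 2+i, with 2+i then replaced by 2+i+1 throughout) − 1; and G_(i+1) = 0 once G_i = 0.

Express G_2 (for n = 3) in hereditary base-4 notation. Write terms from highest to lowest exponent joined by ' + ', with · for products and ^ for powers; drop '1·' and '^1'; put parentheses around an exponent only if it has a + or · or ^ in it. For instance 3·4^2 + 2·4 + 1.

3

3 —HB2→ 2 + 1 —bump→ 3 + 1 = 4 —(−1)→ 3
3 —HB3→ 3 —bump→ 4 = 4 —(−1)→ 3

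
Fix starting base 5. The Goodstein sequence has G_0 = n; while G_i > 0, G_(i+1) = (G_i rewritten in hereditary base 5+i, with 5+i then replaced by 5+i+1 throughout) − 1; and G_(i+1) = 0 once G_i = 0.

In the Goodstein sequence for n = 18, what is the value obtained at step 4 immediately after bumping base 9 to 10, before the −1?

28

i=0: 18 = 3·5 + 3 (b=5); 5→6: 3·6 + 3 = 21; 21−1 = 20
i=1: 20 = 3·6 + 2 (b=6); 6→7: 3·7 + 2 = 23; 23−1 = 22
i=2: 22 = 3·7 + 1 (b=7); 7→8: 3·8 + 1 = 25; 25−1 = 24
i=3: 24 = 3·8 (b=8); 8→9: 3·9 = 27; 27−1 = 26
i=4: 26 = 2·9 + 8 (b=9); 9→10: 2·10 + 8 = 28; 28−1 = 27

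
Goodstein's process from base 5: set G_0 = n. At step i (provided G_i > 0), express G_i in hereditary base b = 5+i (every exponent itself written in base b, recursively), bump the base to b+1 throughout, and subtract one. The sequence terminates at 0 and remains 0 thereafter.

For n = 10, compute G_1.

11

step 0: 10 = 2·5; sub 6 for 5: 2·6; = 12; G_1 = 12−1 = 11
step 1: 11 = 6 + 5; sub 7 for 6: 7 + 5; = 12; G_2 = 12−1 = 11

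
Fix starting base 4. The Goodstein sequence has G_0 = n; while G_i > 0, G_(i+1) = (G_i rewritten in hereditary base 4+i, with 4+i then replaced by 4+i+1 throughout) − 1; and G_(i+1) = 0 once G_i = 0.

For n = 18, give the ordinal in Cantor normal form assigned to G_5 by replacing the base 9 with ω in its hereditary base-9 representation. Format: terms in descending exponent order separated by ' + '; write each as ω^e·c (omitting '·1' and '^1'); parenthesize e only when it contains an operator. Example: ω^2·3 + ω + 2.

i=0: 18 = 4^2 + 2 (b=4); 4→5: 5^2 + 2 = 27; 27−1 = 26
i=1: 26 = 5^2 + 1 (b=5); 5→6: 6^2 + 1 = 37; 37−1 = 36
i=2: 36 = 6^2 (b=6); 6→7: 7^2 = 49; 49−1 = 48
i=3: 48 = 6·7 + 6 (b=7); 7→8: 6·8 + 6 = 54; 54−1 = 53
i=4: 53 = 6·8 + 5 (b=8); 8→9: 6·9 + 5 = 59; 59−1 = 58
i=5: 58 = 6·9 + 4 (b=9); 9→10: 6·10 + 4 = 64; 64−1 = 63

ω·6 + 4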